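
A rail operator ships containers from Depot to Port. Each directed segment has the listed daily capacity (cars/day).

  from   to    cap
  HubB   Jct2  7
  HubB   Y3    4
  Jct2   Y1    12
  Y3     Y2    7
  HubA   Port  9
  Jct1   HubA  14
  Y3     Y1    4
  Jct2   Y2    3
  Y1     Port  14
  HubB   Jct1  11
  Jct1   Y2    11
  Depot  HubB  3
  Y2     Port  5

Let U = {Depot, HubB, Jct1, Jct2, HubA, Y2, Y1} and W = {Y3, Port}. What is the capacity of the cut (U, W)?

32

Edges leaving {Depot, HubB, Jct1, Jct2, HubA, Y2, Y1}: HubB→Y3 (4), HubA→Port (9), Y2→Port (5), Y1→Port (14).
Cut capacity = 4 + 9 + 5 + 14 = 32.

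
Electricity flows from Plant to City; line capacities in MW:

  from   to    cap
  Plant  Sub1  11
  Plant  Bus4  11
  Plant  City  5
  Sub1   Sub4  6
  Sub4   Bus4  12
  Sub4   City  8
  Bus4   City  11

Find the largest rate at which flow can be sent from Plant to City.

22

Augment Plant→City: bottleneck 5, flow now 5.
Augment Plant→Bus4→City: bottleneck 11, flow now 16.
Augment Plant→Sub1→Sub4→City: bottleneck 6, flow now 22.
No augmenting path remains; maximum flow = 22.
In the residual graph, reachable from Plant: {Plant, Sub1}.
Min-cut edges: Plant→Bus4 (11), Plant→City (5), Sub1→Sub4 (6); capacity 11 + 5 + 6 = 22.
This cut is saturated, so no flow can exceed 22.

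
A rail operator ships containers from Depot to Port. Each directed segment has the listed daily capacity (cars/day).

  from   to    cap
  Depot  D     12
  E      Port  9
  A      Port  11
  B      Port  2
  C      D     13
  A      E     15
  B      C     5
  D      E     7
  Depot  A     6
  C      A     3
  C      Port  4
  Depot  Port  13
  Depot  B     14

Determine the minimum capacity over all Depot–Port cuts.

33

Augment Depot→Port: bottleneck 13, flow now 13.
Augment Depot→A→Port: bottleneck 6, flow now 19.
Augment Depot→B→Port: bottleneck 2, flow now 21.
Augment Depot→B→C→Port: bottleneck 4, flow now 25.
Augment Depot→D→E→Port: bottleneck 7, flow now 32.
Augment Depot→B→C→A→Port: bottleneck 1, flow now 33.
No augmenting path remains; maximum flow = 33.
By max-flow min-cut, the minimum cut capacity equals the max flow.
In the residual graph, reachable from Depot: {Depot, B, D}.
Min-cut edges: Depot→A (6), Depot→Port (13), B→C (5), B→Port (2), D→E (7); capacity 6 + 13 + 5 + 2 + 7 = 33.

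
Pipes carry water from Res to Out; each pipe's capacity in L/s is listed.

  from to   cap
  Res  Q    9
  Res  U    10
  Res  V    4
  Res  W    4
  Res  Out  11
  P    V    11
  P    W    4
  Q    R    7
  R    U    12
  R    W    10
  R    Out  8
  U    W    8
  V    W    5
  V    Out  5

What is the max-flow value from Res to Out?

Augment Res→Out: bottleneck 11, flow now 11.
Augment Res→V→Out: bottleneck 4, flow now 15.
Augment Res→Q→R→Out: bottleneck 7, flow now 22.
No augmenting path remains; maximum flow = 22.
In the residual graph, reachable from Res: {Res, Q, U, W}.
Min-cut edges: Res→V (4), Res→Out (11), Q→R (7); capacity 4 + 11 + 7 = 22.
This cut is saturated, so no flow can exceed 22.

22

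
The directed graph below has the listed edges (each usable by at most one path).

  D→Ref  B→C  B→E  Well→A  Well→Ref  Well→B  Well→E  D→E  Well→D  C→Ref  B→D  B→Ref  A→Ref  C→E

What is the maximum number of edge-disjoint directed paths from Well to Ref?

4

Assign every edge capacity 1; by Menger, the answer equals the max flow.
Path Well→Ref (+1); total 1.
Path Well→A→Ref (+1); total 2.
Path Well→B→Ref (+1); total 3.
Path Well→D→Ref (+1); total 4.
No residual Well→Ref path; max flow = 4.
Certifying cut of size 4: {Well→A, Well→B, Well→D, Well→Ref}.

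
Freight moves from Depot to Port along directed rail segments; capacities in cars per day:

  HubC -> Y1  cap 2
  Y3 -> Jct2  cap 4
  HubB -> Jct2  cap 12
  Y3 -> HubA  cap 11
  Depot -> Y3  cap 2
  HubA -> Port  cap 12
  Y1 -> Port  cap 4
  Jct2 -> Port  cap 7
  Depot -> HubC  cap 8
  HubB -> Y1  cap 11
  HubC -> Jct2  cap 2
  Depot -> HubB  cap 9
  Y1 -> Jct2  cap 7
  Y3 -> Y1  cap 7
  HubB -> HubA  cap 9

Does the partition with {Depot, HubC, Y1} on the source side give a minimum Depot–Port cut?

Given cut capacity: 2 + 9 + 2 + 7 + 4 = 24.
Augment Depot→Y3→Jct2→Port: bottleneck 2, flow now 2.
Augment Depot→HubC→Jct2→Port: bottleneck 2, flow now 4.
Augment Depot→HubC→Y1→Port: bottleneck 2, flow now 6.
Augment Depot→HubB→Jct2→Port: bottleneck 3, flow now 9.
Augment Depot→HubB→Y1→Port: bottleneck 2, flow now 11.
Augment Depot→HubB→HubA→Port: bottleneck 4, flow now 15.
No augmenting path remains; maximum flow = 15.
In the residual graph, reachable from Depot: {Depot, HubC}.
Min-cut edges: Depot→Y3 (2), Depot→HubB (9), HubC→Jct2 (2), HubC→Y1 (2); capacity 2 + 9 + 2 + 2 = 15.
Cut capacity 24 exceeds the max flow 15, so it is not minimum.

No — its capacity is 24, but the minimum cut has capacity 15.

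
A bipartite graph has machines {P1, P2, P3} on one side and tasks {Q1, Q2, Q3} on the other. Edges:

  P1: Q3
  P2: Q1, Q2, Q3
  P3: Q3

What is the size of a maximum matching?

2

Unit-capacity flow: source→left, listed edges, right→sink; max matching = max flow.
Augmenting path P1→Q3 (+1); matched 1.
Augmenting path P2→Q1 (+1); matched 2.
No augmenting path remains; maximum matching = 2.
König certificate: {P2, Q3} is a vertex cover of size 2 (every listed pair touches it), so no matching can be larger.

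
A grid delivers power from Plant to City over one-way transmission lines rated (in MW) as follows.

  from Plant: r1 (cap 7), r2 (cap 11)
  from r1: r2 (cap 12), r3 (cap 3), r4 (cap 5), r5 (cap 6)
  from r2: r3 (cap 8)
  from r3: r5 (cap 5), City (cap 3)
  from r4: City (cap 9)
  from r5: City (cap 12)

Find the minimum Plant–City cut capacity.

Augment Plant→r1→r3→City: bottleneck 3, flow now 3.
Augment Plant→r1→r4→City: bottleneck 4, flow now 7.
Augment Plant→r2→r3→r5→City: bottleneck 5, flow now 12.
Augment Plant→r2→r3→r1→r4→City: bottleneck 1, flow now 13. (uses reverse residual edge)
Augment Plant→r2→r3→r1→r5→City: bottleneck 2, flow now 15. (uses reverse residual edge)
No augmenting path remains; maximum flow = 15.
By max-flow min-cut, the minimum cut capacity equals the max flow.
In the residual graph, reachable from Plant: {Plant, r2}.
Min-cut edges: Plant→r1 (7), r2→r3 (8); capacity 7 + 8 = 15.

15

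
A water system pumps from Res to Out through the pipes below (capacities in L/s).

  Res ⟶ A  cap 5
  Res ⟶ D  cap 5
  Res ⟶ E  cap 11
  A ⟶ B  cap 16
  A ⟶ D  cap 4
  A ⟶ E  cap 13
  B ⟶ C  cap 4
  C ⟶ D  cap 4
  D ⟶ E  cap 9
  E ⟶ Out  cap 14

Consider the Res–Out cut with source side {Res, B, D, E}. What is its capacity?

Edges leaving {Res, B, D, E}: Res→A (5), B→C (4), E→Out (14).
Cut capacity = 5 + 4 + 14 = 23.

23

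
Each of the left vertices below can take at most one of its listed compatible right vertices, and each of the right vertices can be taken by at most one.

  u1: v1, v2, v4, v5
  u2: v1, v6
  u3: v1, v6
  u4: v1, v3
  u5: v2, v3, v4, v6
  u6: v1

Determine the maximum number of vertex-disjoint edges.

Unit-capacity flow: source→left, listed edges, right→sink; max matching = max flow.
Augmenting path u1→v1 (+1); matched 1.
Augmenting path u2→v6 (+1); matched 2.
Augmenting path u4→v3 (+1); matched 3.
Augmenting path u5→v2 (+1); matched 4.
Augmenting path u3→v1→u1→v4 (+1); matched 5.
No augmenting path remains; maximum matching = 5.
König certificate: {u1, u4, u5, v1, v6} is a vertex cover of size 5 (every listed pair touches it), so no matching can be larger.

5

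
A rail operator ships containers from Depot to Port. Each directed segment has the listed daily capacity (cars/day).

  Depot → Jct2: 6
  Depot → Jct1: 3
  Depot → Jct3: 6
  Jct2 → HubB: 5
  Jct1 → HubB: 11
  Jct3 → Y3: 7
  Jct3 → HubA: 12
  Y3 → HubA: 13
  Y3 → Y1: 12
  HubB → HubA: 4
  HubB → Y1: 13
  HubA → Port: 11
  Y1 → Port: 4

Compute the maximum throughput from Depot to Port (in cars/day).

Augment Depot→Jct3→HubA→Port: bottleneck 6, flow now 6.
Augment Depot→Jct2→HubB→HubA→Port: bottleneck 4, flow now 10.
Augment Depot→Jct2→HubB→Y1→Port: bottleneck 1, flow now 11.
Augment Depot→Jct1→HubB→Y1→Port: bottleneck 3, flow now 14.
No augmenting path remains; maximum flow = 14.
In the residual graph, reachable from Depot: {Depot, Jct2}.
Min-cut edges: Depot→Jct1 (3), Depot→Jct3 (6), Jct2→HubB (5); capacity 3 + 6 + 5 = 14.
This cut is saturated, so no flow can exceed 14.

14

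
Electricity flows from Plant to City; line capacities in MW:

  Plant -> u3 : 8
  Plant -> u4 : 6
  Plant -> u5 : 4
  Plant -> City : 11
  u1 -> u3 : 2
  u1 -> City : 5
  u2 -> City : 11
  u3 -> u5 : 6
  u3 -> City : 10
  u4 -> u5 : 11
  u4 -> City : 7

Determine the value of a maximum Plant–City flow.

25

Augment Plant→City: bottleneck 11, flow now 11.
Augment Plant→u3→City: bottleneck 8, flow now 19.
Augment Plant→u4→City: bottleneck 6, flow now 25.
No augmenting path remains; maximum flow = 25.
In the residual graph, reachable from Plant: {Plant, u5}.
Min-cut edges: Plant→u3 (8), Plant→u4 (6), Plant→City (11); capacity 8 + 6 + 11 = 25.
This cut is saturated, so no flow can exceed 25.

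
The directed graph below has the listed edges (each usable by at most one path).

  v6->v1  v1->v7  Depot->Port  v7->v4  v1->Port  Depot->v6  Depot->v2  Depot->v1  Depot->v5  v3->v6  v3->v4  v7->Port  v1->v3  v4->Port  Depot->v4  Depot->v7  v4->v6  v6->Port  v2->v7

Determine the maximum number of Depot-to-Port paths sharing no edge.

5

Assign every edge capacity 1; by Menger, the answer equals the max flow.
Path Depot→Port (+1); total 1.
Path Depot→v1→Port (+1); total 2.
Path Depot→v4→Port (+1); total 3.
Path Depot→v6→Port (+1); total 4.
Path Depot→v7→Port (+1); total 5.
No residual Depot→Port path; max flow = 5.
Certifying cut of size 5: {Depot→Port, v1→Port, v4→Port, v6→Port, v7→Port}.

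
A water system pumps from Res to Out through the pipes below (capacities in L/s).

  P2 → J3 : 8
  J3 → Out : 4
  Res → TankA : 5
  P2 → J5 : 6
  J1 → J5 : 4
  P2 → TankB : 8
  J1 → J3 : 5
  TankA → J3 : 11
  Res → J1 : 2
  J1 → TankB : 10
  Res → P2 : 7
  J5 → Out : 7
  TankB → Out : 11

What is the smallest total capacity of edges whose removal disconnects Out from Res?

13

Augment Res→TankA→J3→Out: bottleneck 4, flow now 4.
Augment Res→P2→J5→Out: bottleneck 6, flow now 10.
Augment Res→P2→TankB→Out: bottleneck 1, flow now 11.
Augment Res→J1→J5→Out: bottleneck 1, flow now 12.
Augment Res→J1→TankB→Out: bottleneck 1, flow now 13.
No augmenting path remains; maximum flow = 13.
By max-flow min-cut, the minimum cut capacity equals the max flow.
In the residual graph, reachable from Res: {Res, TankA, J3}.
Min-cut edges: Res→P2 (7), Res→J1 (2), J3→Out (4); capacity 7 + 2 + 4 = 13.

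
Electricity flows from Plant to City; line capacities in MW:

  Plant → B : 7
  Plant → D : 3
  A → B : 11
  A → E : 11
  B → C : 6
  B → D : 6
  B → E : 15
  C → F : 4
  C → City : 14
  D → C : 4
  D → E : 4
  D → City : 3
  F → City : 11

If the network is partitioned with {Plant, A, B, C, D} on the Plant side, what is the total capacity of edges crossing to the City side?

Edges leaving {Plant, A, B, C, D}: A→E (11), B→E (15), C→F (4), C→City (14), D→E (4), D→City (3).
Cut capacity = 11 + 15 + 4 + 14 + 4 + 3 = 51.

51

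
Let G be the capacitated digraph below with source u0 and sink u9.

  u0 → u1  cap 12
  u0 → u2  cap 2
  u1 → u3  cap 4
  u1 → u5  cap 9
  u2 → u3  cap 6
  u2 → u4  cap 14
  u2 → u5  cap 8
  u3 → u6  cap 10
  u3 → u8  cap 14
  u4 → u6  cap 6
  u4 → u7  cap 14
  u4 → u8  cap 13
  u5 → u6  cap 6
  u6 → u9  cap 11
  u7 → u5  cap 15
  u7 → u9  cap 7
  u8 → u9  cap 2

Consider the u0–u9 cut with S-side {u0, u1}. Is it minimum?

Given cut capacity: 2 + 4 + 9 = 15.
Augment u0→u1→u3→u6→u9: bottleneck 4, flow now 4.
Augment u0→u1→u5→u6→u9: bottleneck 6, flow now 10.
Augment u0→u2→u3→u6→u9: bottleneck 1, flow now 11.
Augment u0→u2→u3→u8→u9: bottleneck 1, flow now 12.
No augmenting path remains; maximum flow = 12.
In the residual graph, reachable from u0: {u0, u1, u5}.
Min-cut edges: u0→u2 (2), u1→u3 (4), u5→u6 (6); capacity 2 + 4 + 6 = 12.
Cut capacity 15 exceeds the max flow 12, so it is not minimum.

No — its capacity is 15, but the minimum cut has capacity 12.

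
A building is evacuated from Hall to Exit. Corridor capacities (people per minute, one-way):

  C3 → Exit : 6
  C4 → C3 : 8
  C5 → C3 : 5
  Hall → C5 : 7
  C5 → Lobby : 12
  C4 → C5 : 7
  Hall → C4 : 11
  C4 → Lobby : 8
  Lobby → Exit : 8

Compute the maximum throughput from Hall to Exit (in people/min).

14

Augment Hall→C4→Lobby→Exit: bottleneck 8, flow now 8.
Augment Hall→C4→C3→Exit: bottleneck 3, flow now 11.
Augment Hall→C5→C3→Exit: bottleneck 3, flow now 14.
No augmenting path remains; maximum flow = 14.
In the residual graph, reachable from Hall: {Hall, C4, C5, Lobby, C3}.
Min-cut edges: Lobby→Exit (8), C3→Exit (6); capacity 8 + 6 = 14.
This cut is saturated, so no flow can exceed 14.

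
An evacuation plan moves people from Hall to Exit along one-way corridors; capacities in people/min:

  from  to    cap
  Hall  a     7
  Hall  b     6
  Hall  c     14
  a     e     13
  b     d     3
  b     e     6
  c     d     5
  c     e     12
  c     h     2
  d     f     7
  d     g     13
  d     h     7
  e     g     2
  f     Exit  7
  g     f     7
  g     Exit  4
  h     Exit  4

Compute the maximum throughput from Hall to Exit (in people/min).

12

Augment Hall→c→h→Exit: bottleneck 2, flow now 2.
Augment Hall→a→e→g→Exit: bottleneck 2, flow now 4.
Augment Hall→b→d→f→Exit: bottleneck 3, flow now 7.
Augment Hall→c→d→f→Exit: bottleneck 4, flow now 11.
Augment Hall→c→d→g→Exit: bottleneck 1, flow now 12.
No augmenting path remains; maximum flow = 12.
In the residual graph, reachable from Hall: {Hall, a, b, c, e}.
Min-cut edges: b→d (3), c→d (5), c→h (2), e→g (2); capacity 3 + 5 + 2 + 2 = 12.
This cut is saturated, so no flow can exceed 12.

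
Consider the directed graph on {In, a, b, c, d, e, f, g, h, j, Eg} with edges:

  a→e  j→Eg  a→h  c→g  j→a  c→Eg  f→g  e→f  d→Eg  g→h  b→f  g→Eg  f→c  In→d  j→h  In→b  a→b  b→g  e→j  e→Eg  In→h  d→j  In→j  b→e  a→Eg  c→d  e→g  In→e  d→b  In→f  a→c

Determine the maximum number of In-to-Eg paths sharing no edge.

Assign every edge capacity 1; by Menger, the answer equals the max flow.
Path In→d→Eg (+1); total 1.
Path In→e→Eg (+1); total 2.
Path In→j→Eg (+1); total 3.
Path In→b→g→Eg (+1); total 4.
Path In→f→c→Eg (+1); total 5.
No residual In→Eg path; max flow = 5.
Certifying cut of size 5: {In→b, In→d, In→e, In→f, In→j}.

5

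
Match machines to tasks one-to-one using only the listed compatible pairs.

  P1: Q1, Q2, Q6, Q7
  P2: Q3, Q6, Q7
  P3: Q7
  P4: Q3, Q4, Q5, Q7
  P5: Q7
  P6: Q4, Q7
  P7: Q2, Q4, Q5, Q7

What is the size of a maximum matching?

6

Unit-capacity flow: source→left, listed edges, right→sink; max matching = max flow.
Augmenting path P1→Q1 (+1); matched 1.
Augmenting path P2→Q3 (+1); matched 2.
Augmenting path P3→Q7 (+1); matched 3.
Augmenting path P4→Q4 (+1); matched 4.
Augmenting path P7→Q2 (+1); matched 5.
Augmenting path P6→Q4→P4→Q5 (+1); matched 6.
No augmenting path remains; maximum matching = 6.
König certificate: {P1, P2, P4, P6, P7, Q7} is a vertex cover of size 6 (every listed pair touches it), so no matching can be larger.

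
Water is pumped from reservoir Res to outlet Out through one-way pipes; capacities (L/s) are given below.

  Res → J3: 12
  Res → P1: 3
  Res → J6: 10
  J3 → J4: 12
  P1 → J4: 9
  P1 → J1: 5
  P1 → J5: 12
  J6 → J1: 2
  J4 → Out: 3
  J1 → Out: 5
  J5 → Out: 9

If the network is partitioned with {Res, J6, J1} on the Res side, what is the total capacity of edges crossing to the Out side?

20

Edges leaving {Res, J6, J1}: Res→J3 (12), Res→P1 (3), J1→Out (5).
Cut capacity = 12 + 3 + 5 = 20.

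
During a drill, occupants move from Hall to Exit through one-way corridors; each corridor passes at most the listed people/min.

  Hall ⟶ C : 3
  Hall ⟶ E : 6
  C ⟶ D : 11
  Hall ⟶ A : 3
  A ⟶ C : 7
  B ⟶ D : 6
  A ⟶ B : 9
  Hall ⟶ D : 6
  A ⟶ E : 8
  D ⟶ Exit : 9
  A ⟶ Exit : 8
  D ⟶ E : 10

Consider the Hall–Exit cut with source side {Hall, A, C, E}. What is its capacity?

34

Edges leaving {Hall, A, C, E}: Hall→D (6), A→B (9), A→Exit (8), C→D (11).
Cut capacity = 6 + 9 + 8 + 11 = 34.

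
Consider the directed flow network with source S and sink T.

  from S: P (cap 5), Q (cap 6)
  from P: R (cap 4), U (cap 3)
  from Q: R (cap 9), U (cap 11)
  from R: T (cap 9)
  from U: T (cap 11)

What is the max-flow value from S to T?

Augment S→P→R→T: bottleneck 4, flow now 4.
Augment S→P→U→T: bottleneck 1, flow now 5.
Augment S→Q→R→T: bottleneck 5, flow now 10.
Augment S→Q→U→T: bottleneck 1, flow now 11.
No augmenting path remains; maximum flow = 11.
In the residual graph, reachable from S: {S}.
Min-cut edges: S→P (5), S→Q (6); capacity 5 + 6 = 11.
This cut is saturated, so no flow can exceed 11.

11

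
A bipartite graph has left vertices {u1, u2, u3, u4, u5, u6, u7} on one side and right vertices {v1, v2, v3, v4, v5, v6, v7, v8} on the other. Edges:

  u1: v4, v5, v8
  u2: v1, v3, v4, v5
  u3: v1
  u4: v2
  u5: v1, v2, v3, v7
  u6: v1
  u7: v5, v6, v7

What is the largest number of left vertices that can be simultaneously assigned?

6

Unit-capacity flow: source→left, listed edges, right→sink; max matching = max flow.
Augmenting path u1→v4 (+1); matched 1.
Augmenting path u2→v1 (+1); matched 2.
Augmenting path u4→v2 (+1); matched 3.
Augmenting path u5→v3 (+1); matched 4.
Augmenting path u7→v5 (+1); matched 5.
Augmenting path u3→v1→u2→v3→u5→v7 (+1); matched 6.
No augmenting path remains; maximum matching = 6.
König certificate: {u1, u2, u4, u5, u7, v1} is a vertex cover of size 6 (every listed pair touches it), so no matching can be larger.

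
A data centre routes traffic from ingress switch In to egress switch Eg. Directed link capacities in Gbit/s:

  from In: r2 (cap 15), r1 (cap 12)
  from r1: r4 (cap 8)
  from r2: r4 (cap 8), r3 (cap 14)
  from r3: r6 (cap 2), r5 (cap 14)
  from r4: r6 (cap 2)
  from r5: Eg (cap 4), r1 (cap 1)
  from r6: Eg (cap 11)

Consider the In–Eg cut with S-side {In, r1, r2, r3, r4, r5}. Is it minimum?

Yes — it is a minimum cut (capacity 8).

Given cut capacity: 2 + 2 + 4 = 8.
Augment In→r1→r4→r6→Eg: bottleneck 2, flow now 2.
Augment In→r2→r3→r5→Eg: bottleneck 4, flow now 6.
Augment In→r2→r3→r6→Eg: bottleneck 2, flow now 8.
No augmenting path remains; maximum flow = 8.
Cut capacity 8 equals the max flow, so it is a minimum cut.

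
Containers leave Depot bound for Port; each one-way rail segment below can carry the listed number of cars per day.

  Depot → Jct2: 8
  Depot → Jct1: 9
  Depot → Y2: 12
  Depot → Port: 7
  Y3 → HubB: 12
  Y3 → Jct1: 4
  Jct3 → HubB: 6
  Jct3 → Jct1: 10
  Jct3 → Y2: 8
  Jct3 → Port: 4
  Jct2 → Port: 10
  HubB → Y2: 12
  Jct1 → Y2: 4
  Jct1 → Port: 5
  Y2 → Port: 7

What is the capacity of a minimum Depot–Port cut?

Augment Depot→Port: bottleneck 7, flow now 7.
Augment Depot→Jct2→Port: bottleneck 8, flow now 15.
Augment Depot→Jct1→Port: bottleneck 5, flow now 20.
Augment Depot→Y2→Port: bottleneck 7, flow now 27.
No augmenting path remains; maximum flow = 27.
By max-flow min-cut, the minimum cut capacity equals the max flow.
In the residual graph, reachable from Depot: {Depot, Jct1, Y2}.
Min-cut edges: Depot→Jct2 (8), Depot→Port (7), Jct1→Port (5), Y2→Port (7); capacity 8 + 7 + 5 + 7 = 27.

27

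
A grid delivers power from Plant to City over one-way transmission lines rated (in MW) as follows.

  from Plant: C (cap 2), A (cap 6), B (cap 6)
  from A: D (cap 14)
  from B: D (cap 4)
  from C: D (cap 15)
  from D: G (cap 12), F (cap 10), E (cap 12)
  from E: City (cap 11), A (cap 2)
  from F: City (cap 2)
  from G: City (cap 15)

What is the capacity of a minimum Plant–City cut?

12

Augment Plant→A→D→E→City: bottleneck 6, flow now 6.
Augment Plant→B→D→E→City: bottleneck 4, flow now 10.
Augment Plant→C→D→E→City: bottleneck 1, flow now 11.
Augment Plant→C→D→F→City: bottleneck 1, flow now 12.
No augmenting path remains; maximum flow = 12.
By max-flow min-cut, the minimum cut capacity equals the max flow.
In the residual graph, reachable from Plant: {Plant, B}.
Min-cut edges: Plant→A (6), Plant→C (2), B→D (4); capacity 6 + 2 + 4 = 12.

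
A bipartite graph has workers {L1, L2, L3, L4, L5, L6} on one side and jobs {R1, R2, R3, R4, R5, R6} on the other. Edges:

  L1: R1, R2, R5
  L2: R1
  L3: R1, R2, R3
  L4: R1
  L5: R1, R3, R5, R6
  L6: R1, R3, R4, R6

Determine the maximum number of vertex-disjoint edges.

Unit-capacity flow: source→left, listed edges, right→sink; max matching = max flow.
Augmenting path L1→R1 (+1); matched 1.
Augmenting path L3→R2 (+1); matched 2.
Augmenting path L5→R3 (+1); matched 3.
Augmenting path L6→R4 (+1); matched 4.
Augmenting path L2→R1→L1→R5 (+1); matched 5.
No augmenting path remains; maximum matching = 5.
König certificate: {L1, L3, L5, L6, R1} is a vertex cover of size 5 (every listed pair touches it), so no matching can be larger.

5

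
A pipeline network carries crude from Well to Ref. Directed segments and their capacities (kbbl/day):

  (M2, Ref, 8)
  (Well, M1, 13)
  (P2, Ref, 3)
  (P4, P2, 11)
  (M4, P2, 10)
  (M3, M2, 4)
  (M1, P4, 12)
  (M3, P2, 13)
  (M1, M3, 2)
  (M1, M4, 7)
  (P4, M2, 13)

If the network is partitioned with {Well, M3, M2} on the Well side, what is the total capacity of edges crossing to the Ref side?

34

Edges leaving {Well, M3, M2}: Well→M1 (13), M3→P2 (13), M2→Ref (8).
Cut capacity = 13 + 13 + 8 = 34.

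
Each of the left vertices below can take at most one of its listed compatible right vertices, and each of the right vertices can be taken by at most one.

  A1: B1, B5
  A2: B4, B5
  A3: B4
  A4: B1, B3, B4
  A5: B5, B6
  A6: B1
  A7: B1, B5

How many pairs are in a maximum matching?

5

Unit-capacity flow: source→left, listed edges, right→sink; max matching = max flow.
Augmenting path A1→B1 (+1); matched 1.
Augmenting path A2→B4 (+1); matched 2.
Augmenting path A4→B3 (+1); matched 3.
Augmenting path A5→B5 (+1); matched 4.
Augmenting path A7→B5→A5→B6 (+1); matched 5.
No augmenting path remains; maximum matching = 5.
König certificate: {A4, A5, B1, B4, B5} is a vertex cover of size 5 (every listed pair touches it), so no matching can be larger.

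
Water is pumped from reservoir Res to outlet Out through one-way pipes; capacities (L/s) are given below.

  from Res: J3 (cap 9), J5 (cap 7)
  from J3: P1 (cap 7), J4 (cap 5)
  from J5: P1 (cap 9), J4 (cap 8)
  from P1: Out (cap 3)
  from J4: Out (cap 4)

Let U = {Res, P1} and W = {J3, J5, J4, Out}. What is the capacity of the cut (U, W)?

Edges leaving {Res, P1}: Res→J3 (9), Res→J5 (7), P1→Out (3).
Cut capacity = 9 + 7 + 3 = 19.

19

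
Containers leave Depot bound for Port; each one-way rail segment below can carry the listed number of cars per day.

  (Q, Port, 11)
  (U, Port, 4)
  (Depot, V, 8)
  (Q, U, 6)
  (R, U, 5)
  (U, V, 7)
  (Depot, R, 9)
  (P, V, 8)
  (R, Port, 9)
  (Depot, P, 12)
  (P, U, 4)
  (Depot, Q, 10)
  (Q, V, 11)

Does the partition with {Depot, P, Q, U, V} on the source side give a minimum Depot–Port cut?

No — its capacity is 24, but the minimum cut has capacity 23.

Given cut capacity: 9 + 11 + 4 = 24.
Augment Depot→Q→Port: bottleneck 10, flow now 10.
Augment Depot→R→Port: bottleneck 9, flow now 19.
Augment Depot→P→U→Port: bottleneck 4, flow now 23.
No augmenting path remains; maximum flow = 23.
In the residual graph, reachable from Depot: {Depot, P, V}.
Min-cut edges: Depot→Q (10), Depot→R (9), P→U (4); capacity 10 + 9 + 4 = 23.
Cut capacity 24 exceeds the max flow 23, so it is not minimum.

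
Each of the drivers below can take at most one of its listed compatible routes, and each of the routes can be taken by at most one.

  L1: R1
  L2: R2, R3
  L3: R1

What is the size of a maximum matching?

Unit-capacity flow: source→left, listed edges, right→sink; max matching = max flow.
Augmenting path L1→R1 (+1); matched 1.
Augmenting path L2→R2 (+1); matched 2.
No augmenting path remains; maximum matching = 2.
König certificate: {L2, R1} is a vertex cover of size 2 (every listed pair touches it), so no matching can be larger.

2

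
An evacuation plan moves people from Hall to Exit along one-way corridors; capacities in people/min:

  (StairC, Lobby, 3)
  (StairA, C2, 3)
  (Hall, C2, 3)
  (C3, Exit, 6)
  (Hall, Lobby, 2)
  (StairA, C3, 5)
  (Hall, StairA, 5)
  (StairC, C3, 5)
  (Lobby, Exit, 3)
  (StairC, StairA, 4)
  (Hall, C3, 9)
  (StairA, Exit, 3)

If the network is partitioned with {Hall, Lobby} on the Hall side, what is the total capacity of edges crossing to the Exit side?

20

Edges leaving {Hall, Lobby}: Hall→StairA (5), Hall→C2 (3), Hall→C3 (9), Lobby→Exit (3).
Cut capacity = 5 + 3 + 9 + 3 = 20.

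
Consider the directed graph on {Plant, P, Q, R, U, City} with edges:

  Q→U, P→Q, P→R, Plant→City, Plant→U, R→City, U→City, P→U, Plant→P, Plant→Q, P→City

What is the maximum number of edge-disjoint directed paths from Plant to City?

3

Assign every edge capacity 1; by Menger, the answer equals the max flow.
Path Plant→City (+1); total 1.
Path Plant→P→City (+1); total 2.
Path Plant→U→City (+1); total 3.
No residual Plant→City path; max flow = 3.
Certifying cut of size 3: {Plant→City, Plant→P, U→City}.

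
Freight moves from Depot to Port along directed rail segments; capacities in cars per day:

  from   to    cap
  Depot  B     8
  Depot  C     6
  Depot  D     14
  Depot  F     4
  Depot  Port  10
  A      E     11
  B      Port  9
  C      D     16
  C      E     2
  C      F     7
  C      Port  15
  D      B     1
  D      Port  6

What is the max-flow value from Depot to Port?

31

Augment Depot→Port: bottleneck 10, flow now 10.
Augment Depot→B→Port: bottleneck 8, flow now 18.
Augment Depot→C→Port: bottleneck 6, flow now 24.
Augment Depot→D→Port: bottleneck 6, flow now 30.
Augment Depot→D→B→Port: bottleneck 1, flow now 31.
No augmenting path remains; maximum flow = 31.
In the residual graph, reachable from Depot: {Depot, D, F}.
Min-cut edges: Depot→B (8), Depot→C (6), Depot→Port (10), D→B (1), D→Port (6); capacity 8 + 6 + 10 + 1 + 6 = 31.
This cut is saturated, so no flow can exceed 31.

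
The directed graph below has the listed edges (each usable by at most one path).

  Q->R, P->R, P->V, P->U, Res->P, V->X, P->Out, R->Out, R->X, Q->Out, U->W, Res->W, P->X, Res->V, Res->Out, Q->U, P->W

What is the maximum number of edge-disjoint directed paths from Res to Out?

Assign every edge capacity 1; by Menger, the answer equals the max flow.
Path Res→Out (+1); total 1.
Path Res→P→Out (+1); total 2.
No residual Res→Out path; max flow = 2.
Certifying cut of size 2: {Res→Out, Res→P}.

2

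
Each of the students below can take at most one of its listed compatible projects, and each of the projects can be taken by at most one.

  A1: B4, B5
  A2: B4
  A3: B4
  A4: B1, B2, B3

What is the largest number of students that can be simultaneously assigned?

3

Unit-capacity flow: source→left, listed edges, right→sink; max matching = max flow.
Augmenting path A1→B4 (+1); matched 1.
Augmenting path A4→B1 (+1); matched 2.
Augmenting path A2→B4→A1→B5 (+1); matched 3.
No augmenting path remains; maximum matching = 3.
König certificate: {A1, A4, B4} is a vertex cover of size 3 (every listed pair touches it), so no matching can be larger.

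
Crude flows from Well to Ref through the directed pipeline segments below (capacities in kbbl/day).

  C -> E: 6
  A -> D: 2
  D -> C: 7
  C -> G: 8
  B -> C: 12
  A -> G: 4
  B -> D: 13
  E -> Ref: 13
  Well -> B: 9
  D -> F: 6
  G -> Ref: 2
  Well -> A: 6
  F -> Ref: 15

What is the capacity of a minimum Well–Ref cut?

Augment Well→A→G→Ref: bottleneck 2, flow now 2.
Augment Well→A→D→F→Ref: bottleneck 2, flow now 4.
Augment Well→B→C→E→Ref: bottleneck 6, flow now 10.
Augment Well→B→D→F→Ref: bottleneck 3, flow now 13.
No augmenting path remains; maximum flow = 13.
By max-flow min-cut, the minimum cut capacity equals the max flow.
In the residual graph, reachable from Well: {Well, A, G}.
Min-cut edges: Well→B (9), A→D (2), G→Ref (2); capacity 9 + 2 + 2 = 13.

13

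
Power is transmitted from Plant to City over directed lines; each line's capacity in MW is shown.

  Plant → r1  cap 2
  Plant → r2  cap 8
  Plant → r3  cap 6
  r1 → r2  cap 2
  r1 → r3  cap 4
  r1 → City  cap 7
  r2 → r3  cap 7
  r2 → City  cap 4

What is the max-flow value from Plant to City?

6

Augment Plant→r1→City: bottleneck 2, flow now 2.
Augment Plant→r2→City: bottleneck 4, flow now 6.
No augmenting path remains; maximum flow = 6.
In the residual graph, reachable from Plant: {Plant, r2, r3}.
Min-cut edges: Plant→r1 (2), r2→City (4); capacity 2 + 4 = 6.
This cut is saturated, so no flow can exceed 6.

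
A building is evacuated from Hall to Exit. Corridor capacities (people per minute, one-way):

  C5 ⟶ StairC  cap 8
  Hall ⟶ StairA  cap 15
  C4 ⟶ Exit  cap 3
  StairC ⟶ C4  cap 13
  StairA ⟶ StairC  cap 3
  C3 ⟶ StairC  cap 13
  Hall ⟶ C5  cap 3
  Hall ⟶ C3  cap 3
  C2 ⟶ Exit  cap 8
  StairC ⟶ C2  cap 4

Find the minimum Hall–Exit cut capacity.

7

Augment Hall→C5→StairC→C2→Exit: bottleneck 3, flow now 3.
Augment Hall→C3→StairC→C2→Exit: bottleneck 1, flow now 4.
Augment Hall→C3→StairC→C4→Exit: bottleneck 2, flow now 6.
Augment Hall→StairA→StairC→C4→Exit: bottleneck 1, flow now 7.
No augmenting path remains; maximum flow = 7.
By max-flow min-cut, the minimum cut capacity equals the max flow.
In the residual graph, reachable from Hall: {Hall, C5, C3, StairA, StairC, C4}.
Min-cut edges: StairC→C2 (4), C4→Exit (3); capacity 4 + 3 = 7.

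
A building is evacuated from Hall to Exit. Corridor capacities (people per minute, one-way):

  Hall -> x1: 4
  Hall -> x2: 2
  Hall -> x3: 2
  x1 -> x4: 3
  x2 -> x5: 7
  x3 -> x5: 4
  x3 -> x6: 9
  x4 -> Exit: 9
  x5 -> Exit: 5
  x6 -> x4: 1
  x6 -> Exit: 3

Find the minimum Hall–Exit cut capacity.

7

Augment Hall→x1→x4→Exit: bottleneck 3, flow now 3.
Augment Hall→x2→x5→Exit: bottleneck 2, flow now 5.
Augment Hall→x3→x5→Exit: bottleneck 2, flow now 7.
No augmenting path remains; maximum flow = 7.
By max-flow min-cut, the minimum cut capacity equals the max flow.
In the residual graph, reachable from Hall: {Hall, x1}.
Min-cut edges: Hall→x2 (2), Hall→x3 (2), x1→x4 (3); capacity 2 + 2 + 3 = 7.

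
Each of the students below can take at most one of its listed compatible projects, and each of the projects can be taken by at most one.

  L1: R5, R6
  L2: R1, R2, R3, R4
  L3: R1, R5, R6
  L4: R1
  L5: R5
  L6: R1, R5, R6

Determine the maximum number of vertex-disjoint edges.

Unit-capacity flow: source→left, listed edges, right→sink; max matching = max flow.
Augmenting path L1→R5 (+1); matched 1.
Augmenting path L2→R1 (+1); matched 2.
Augmenting path L3→R6 (+1); matched 3.
Augmenting path L4→R1→L2→R2 (+1); matched 4.
No augmenting path remains; maximum matching = 4.
König certificate: {L2, R1, R5, R6} is a vertex cover of size 4 (every listed pair touches it), so no matching can be larger.

4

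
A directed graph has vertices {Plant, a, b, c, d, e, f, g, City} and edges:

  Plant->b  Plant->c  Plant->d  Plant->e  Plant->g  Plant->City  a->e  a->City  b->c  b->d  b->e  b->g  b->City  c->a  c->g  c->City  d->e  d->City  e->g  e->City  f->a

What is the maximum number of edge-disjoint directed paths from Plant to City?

Assign every edge capacity 1; by Menger, the answer equals the max flow.
Path Plant→City (+1); total 1.
Path Plant→b→City (+1); total 2.
Path Plant→c→City (+1); total 3.
Path Plant→d→City (+1); total 4.
Path Plant→e→City (+1); total 5.
No residual Plant→City path; max flow = 5.
Certifying cut of size 5: {Plant→City, Plant→b, Plant→c, Plant→d, Plant→e}.

5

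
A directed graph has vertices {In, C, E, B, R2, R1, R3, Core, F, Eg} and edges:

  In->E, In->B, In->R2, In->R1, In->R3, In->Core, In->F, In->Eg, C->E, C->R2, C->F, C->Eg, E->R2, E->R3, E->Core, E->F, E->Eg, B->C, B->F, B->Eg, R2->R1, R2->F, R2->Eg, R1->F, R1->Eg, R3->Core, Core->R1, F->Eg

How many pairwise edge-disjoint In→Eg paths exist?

Assign every edge capacity 1; by Menger, the answer equals the max flow.
Path In→Eg (+1); total 1.
Path In→E→Eg (+1); total 2.
Path In→B→Eg (+1); total 3.
Path In→R2→Eg (+1); total 4.
Path In→R1→Eg (+1); total 5.
Path In→F→Eg (+1); total 6.
No residual In→Eg path; max flow = 6.
Certifying cut of size 6: {F→Eg, In→B, In→E, In→Eg, In→R2, R1→Eg}.

6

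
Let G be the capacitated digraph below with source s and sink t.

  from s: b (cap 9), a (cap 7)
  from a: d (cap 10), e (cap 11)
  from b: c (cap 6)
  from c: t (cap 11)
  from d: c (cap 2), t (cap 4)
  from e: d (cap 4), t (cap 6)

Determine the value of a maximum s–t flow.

Augment s→a→d→t: bottleneck 4, flow now 4.
Augment s→a→e→t: bottleneck 3, flow now 7.
Augment s→b→c→t: bottleneck 6, flow now 13.
No augmenting path remains; maximum flow = 13.
In the residual graph, reachable from s: {s, b}.
Min-cut edges: s→a (7), b→c (6); capacity 7 + 6 = 13.
This cut is saturated, so no flow can exceed 13.

13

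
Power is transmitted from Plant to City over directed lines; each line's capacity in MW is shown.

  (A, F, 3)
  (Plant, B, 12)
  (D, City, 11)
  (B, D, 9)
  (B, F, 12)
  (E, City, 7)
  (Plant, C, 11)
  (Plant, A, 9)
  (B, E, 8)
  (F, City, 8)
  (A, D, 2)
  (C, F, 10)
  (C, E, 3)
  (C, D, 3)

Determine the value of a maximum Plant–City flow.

26

Augment Plant→A→D→City: bottleneck 2, flow now 2.
Augment Plant→A→F→City: bottleneck 3, flow now 5.
Augment Plant→B→D→City: bottleneck 9, flow now 14.
Augment Plant→B→E→City: bottleneck 3, flow now 17.
Augment Plant→C→E→City: bottleneck 3, flow now 20.
Augment Plant→C→F→City: bottleneck 5, flow now 25.
Augment Plant→C→D→B→E→City: bottleneck 1, flow now 26. (uses reverse residual edge)
No augmenting path remains; maximum flow = 26.
In the residual graph, reachable from Plant: {Plant, A, B, C, D, E, F}.
Min-cut edges: D→City (11), E→City (7), F→City (8); capacity 11 + 7 + 8 = 26.
This cut is saturated, so no flow can exceed 26.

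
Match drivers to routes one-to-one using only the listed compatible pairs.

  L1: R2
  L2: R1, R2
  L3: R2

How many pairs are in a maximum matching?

Unit-capacity flow: source→left, listed edges, right→sink; max matching = max flow.
Augmenting path L1→R2 (+1); matched 1.
Augmenting path L2→R1 (+1); matched 2.
No augmenting path remains; maximum matching = 2.
König certificate: {L2, R2} is a vertex cover of size 2 (every listed pair touches it), so no matching can be larger.

2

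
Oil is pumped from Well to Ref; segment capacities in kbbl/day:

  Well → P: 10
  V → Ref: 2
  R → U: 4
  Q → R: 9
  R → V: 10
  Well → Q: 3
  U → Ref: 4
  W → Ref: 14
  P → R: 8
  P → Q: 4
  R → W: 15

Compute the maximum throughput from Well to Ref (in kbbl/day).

Augment Well→P→R→U→Ref: bottleneck 4, flow now 4.
Augment Well→P→R→V→Ref: bottleneck 2, flow now 6.
Augment Well→P→R→W→Ref: bottleneck 2, flow now 8.
Augment Well→Q→R→W→Ref: bottleneck 3, flow now 11.
Augment Well→P→Q→R→W→Ref: bottleneck 2, flow now 13.
No augmenting path remains; maximum flow = 13.
In the residual graph, reachable from Well: {Well}.
Min-cut edges: Well→P (10), Well→Q (3); capacity 10 + 3 = 13.
This cut is saturated, so no flow can exceed 13.

13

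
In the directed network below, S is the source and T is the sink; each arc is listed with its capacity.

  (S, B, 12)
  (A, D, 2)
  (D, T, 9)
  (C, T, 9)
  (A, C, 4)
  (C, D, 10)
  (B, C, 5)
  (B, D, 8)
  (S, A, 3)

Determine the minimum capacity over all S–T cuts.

Augment S→A→C→T: bottleneck 3, flow now 3.
Augment S→B→C→T: bottleneck 5, flow now 8.
Augment S→B→D→T: bottleneck 7, flow now 15.
No augmenting path remains; maximum flow = 15.
By max-flow min-cut, the minimum cut capacity equals the max flow.
In the residual graph, reachable from S: {S}.
Min-cut edges: S→A (3), S→B (12); capacity 3 + 12 = 15.

15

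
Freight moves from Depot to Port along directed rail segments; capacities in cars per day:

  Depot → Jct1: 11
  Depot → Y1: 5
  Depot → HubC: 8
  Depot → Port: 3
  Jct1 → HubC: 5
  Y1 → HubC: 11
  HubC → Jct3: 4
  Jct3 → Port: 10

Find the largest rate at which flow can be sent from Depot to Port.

7

Augment Depot→Port: bottleneck 3, flow now 3.
Augment Depot→HubC→Jct3→Port: bottleneck 4, flow now 7.
No augmenting path remains; maximum flow = 7.
In the residual graph, reachable from Depot: {Depot, Jct1, Y1, HubC}.
Min-cut edges: Depot→Port (3), HubC→Jct3 (4); capacity 3 + 4 = 7.
This cut is saturated, so no flow can exceed 7.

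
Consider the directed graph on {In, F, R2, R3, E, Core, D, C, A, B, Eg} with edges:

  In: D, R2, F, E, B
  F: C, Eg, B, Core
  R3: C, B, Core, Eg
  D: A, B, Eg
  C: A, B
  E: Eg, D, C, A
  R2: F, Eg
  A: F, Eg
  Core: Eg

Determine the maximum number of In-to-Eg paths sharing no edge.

Assign every edge capacity 1; by Menger, the answer equals the max flow.
Path In→F→Eg (+1); total 1.
Path In→R2→Eg (+1); total 2.
Path In→E→Eg (+1); total 3.
Path In→D→Eg (+1); total 4.
No residual In→Eg path; max flow = 4.
Certifying cut of size 4: {In→D, In→E, In→F, In→R2}.

4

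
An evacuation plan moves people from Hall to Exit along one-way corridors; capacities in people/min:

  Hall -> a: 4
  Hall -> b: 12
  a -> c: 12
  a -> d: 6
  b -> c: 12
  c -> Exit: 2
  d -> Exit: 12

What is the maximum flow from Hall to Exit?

Augment Hall→a→c→Exit: bottleneck 2, flow now 2.
Augment Hall→a→d→Exit: bottleneck 2, flow now 4.
Augment Hall→b→c→a→d→Exit: bottleneck 2, flow now 6. (uses reverse residual edge)
No augmenting path remains; maximum flow = 6.
In the residual graph, reachable from Hall: {Hall, b, c}.
Min-cut edges: Hall→a (4), c→Exit (2); capacity 4 + 2 = 6.
This cut is saturated, so no flow can exceed 6.

6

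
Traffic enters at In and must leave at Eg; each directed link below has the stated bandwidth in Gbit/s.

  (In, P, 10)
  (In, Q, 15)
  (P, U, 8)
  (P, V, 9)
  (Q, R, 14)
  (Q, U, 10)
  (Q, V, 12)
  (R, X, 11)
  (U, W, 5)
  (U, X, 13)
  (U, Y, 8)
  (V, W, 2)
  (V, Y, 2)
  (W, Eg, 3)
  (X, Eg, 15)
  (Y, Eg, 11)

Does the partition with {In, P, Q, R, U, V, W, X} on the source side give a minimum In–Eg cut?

No — its capacity is 28, but the minimum cut has capacity 25.

Given cut capacity: 8 + 2 + 3 + 15 = 28.
Augment In→P→U→W→Eg: bottleneck 3, flow now 3.
Augment In→P→U→X→Eg: bottleneck 5, flow now 8.
Augment In→P→V→Y→Eg: bottleneck 2, flow now 10.
Augment In→Q→R→X→Eg: bottleneck 10, flow now 20.
Augment In→Q→U→Y→Eg: bottleneck 5, flow now 25.
No augmenting path remains; maximum flow = 25.
In the residual graph, reachable from In: {In}.
Min-cut edges: In→P (10), In→Q (15); capacity 10 + 15 = 25.
Cut capacity 28 exceeds the max flow 25, so it is not minimum.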